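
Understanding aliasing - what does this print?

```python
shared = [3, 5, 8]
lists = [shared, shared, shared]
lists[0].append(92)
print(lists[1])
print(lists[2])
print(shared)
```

Key concept: list of same reference.
Step by step:
`shared = [3, 5, 8]` → shared = [3, 5, 8]
`lists = [shared, shared, shared]` → lists = [[3, 5, 8], [3, 5, 8], [3, 5, 8]]
`lists[0].append(92)` → shared = [3, 5, 8, 92]; lists = [[3, 5, 8, 92], [3, 5, 8, 92], [3, 5, 8, 92]]
`print(lists[1])` → prints [3, 5, 8, 92]
`print(lists[2])` → prints [3, 5, 8, 92]
`print(shared)` → prints [3, 5, 8, 92]

Answer:
[3, 5, 8, 92]
[3, 5, 8, 92]
[3, 5, 8, 92]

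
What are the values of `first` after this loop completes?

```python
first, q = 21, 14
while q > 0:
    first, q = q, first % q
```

GCD of 21 and 14
`first` takes the values: 21 → 14 → 7

Answer: 7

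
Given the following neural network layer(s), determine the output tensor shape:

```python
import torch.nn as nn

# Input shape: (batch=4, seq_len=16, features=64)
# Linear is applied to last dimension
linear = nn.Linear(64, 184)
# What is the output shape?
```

Input: (4, 16, 64) -> Output: (4, 16, 184)

Answer: (4, 16, 184)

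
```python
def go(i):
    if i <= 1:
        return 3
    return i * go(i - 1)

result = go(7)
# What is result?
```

go(7) = 7 * 6 * 5 * 4 * 3 * 2 * 3 = 15120

Answer: 15120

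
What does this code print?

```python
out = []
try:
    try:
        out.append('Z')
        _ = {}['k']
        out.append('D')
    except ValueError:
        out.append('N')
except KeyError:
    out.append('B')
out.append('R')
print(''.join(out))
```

Execution trace: 'Z' (try body) → 'B' (outer except KeyError) → 'R' (after the try/except). Output: ZBR

Answer: ZBR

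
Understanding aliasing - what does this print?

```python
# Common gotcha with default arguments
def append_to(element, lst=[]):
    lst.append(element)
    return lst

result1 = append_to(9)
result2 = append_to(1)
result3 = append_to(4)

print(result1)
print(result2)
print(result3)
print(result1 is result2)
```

Key concept: mutable default argument gotcha.
Step by step:
`result1 = append_to(9)` → result1 = [9]
`result2 = append_to(1)` → result1 = [9, 1] (same object as result2); result2 = [9, 1] (same object as result1)
`result3 = append_to(4)` → result1 = [9, 1, 4] (same object as result2, result3); result2 = [9, 1, 4] (same object as result1, result3); result3 = [9, 1, 4] (same object as result1, result2)
`print(result1)` → prints [9, 1, 4]
`print(result2)` → prints [9, 1, 4]
`print(result3)` → prints [9, 1, 4]
`print(result1 is result2)` → prints True

Answer:
[9, 1, 4]
[9, 1, 4]
[9, 1, 4]
True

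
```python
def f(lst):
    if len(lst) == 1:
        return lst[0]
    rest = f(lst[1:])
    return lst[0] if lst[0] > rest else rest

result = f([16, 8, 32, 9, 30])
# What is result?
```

Recursive max over [16, 8, 32, 9, 30] = 32

Answer: 32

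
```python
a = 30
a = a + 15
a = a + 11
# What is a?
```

Trace:
`a = 30` → a = 30
`a = a + 15` → a = 45
`a = a + 11` → a = 56
So a = 56

Answer: 56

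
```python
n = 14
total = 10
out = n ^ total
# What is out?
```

Trace:
`n = 14` → n = 14
`total = 10` → total = 10
`out = n ^ total` → out = 4
So out = 4

Answer: 4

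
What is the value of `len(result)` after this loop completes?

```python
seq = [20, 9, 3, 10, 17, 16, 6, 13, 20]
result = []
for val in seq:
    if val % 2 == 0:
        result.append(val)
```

Count even numbers in [20, 9, 3, 10, 17, 16, 6, 13, 20]
`result` takes the values: [] → [20] → [20, 10] → [20, 10, 16] → [20, 10, 16, 6] → [20, 10, 16, 6, 20]
So `len(result)` = 5

Answer: 5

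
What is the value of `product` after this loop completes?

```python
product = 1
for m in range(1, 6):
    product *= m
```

5! = 120
`product` takes the values: 1 → 2 → 6 → 24 → 120

Answer: 120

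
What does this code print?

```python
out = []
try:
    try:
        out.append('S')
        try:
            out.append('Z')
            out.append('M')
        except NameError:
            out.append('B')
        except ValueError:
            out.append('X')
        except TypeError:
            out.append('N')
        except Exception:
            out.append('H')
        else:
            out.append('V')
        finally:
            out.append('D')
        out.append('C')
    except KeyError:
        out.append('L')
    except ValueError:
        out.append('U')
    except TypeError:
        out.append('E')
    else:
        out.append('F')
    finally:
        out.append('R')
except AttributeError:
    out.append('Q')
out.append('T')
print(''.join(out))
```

Execution trace: 'S' (try body) → 'Z' (inner try body) → 'M' (inner try body, no exception) → 'V' (inner else) → 'D' (inner finally) → 'C' (try body, no exception) → 'F' (else) → 'R' (finally) → 'T' (after the try/except). Output: SZMVDCFRT

Answer: SZMVDCFRT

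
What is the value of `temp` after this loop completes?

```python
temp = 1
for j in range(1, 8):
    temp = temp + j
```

Start at 1, add 1 through 7
`temp` takes the values: 1 → 2 → 4 → 7 → 11 → 16 → 22 → 29

Answer: 29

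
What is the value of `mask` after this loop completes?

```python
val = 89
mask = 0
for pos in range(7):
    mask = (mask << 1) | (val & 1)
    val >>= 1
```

Reverse lowest 7 bits of 89
`mask` takes the values: 0 → 1 → 2 → 4 → 9 → 19 → 38 → 77

Answer: 77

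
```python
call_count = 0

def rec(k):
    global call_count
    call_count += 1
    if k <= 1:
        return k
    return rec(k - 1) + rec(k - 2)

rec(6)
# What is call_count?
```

Calls(k) = 1 + Calls(k-1) + Calls(k-2); Calls(0)=Calls(1)=1. For k=6 this gives 25.

Answer: 25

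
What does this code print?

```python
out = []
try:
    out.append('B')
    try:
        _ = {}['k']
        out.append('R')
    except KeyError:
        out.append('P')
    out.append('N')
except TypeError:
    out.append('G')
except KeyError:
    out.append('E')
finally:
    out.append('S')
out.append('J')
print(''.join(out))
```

Execution trace: 'B' (try body) → 'P' (inner except KeyError) → 'N' (try body, no exception) → 'S' (finally) → 'J' (after the try/except). Output: BPNSJ

Answer: BPNSJ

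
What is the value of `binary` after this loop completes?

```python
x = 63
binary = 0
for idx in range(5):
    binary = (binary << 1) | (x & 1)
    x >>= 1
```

Reverse lowest 5 bits of 63
`binary` takes the values: 0 → 1 → 3 → 7 → 15 → 31

Answer: 31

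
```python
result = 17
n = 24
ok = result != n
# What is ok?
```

Trace:
`result = 17` → result = 17
`n = 24` → n = 24
`ok = result != n` → ok = True
So ok = True

Answer: True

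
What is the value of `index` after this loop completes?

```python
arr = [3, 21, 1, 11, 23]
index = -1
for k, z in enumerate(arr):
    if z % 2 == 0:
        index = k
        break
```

First even number index in [3, 21, 1, 11, 23]
`index` takes the values: -1

Answer: -1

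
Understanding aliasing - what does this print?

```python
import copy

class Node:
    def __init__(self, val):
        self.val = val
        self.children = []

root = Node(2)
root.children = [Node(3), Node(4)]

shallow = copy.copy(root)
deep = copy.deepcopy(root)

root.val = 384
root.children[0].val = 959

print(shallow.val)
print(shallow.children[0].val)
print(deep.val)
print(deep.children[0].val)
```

Key concept: deep copy with custom objects.
Step by step:
`root = Node(2)` → root = Node(val=2, children=[])
`root.children = [Node(3), Node(4)]` → root = Node(val=2, children=[Node(val=3, children=[]), Node(val=4, children=[])])
`shallow = copy.copy(root)` → shallow = Node(val=2, children=[Node(val=3, children=[]), Node(val=4, children=[])])
`deep = copy.deepcopy(root)` → deep = Node(val=2, children=[Node(val=3, children=[]), Node(val=4, children=[])])
`root.val = 384` → root = Node(val=384, children=[Node(val=3, children=[]), Node(val=4, children=[])])
`root.children[0].val = 959` → root = Node(val=384, children=[Node(val=959, children=[]), Node(val=4, children=[])]); shallow = Node(val=2, children=[Node(val=959, children=[]), Node(val=4, children=[])])
`print(shallow.val)` → prints 2
`print(shallow.children[0].val)` → prints 959
`print(deep.val)` → prints 2
`print(deep.children[0].val)` → prints 3

Answer:
2
959
2
3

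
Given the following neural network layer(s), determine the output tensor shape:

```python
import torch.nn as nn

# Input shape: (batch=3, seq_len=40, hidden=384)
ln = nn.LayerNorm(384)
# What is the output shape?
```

Input: (3, 40, 384) -> Output: (3, 40, 384)

Answer: (3, 40, 384)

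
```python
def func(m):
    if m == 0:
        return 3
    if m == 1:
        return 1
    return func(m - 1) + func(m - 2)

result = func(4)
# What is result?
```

Build up from base cases: func(0)=3, func(1)=1, func(2)=4, func(3)=5, func(4)=9

Answer: 9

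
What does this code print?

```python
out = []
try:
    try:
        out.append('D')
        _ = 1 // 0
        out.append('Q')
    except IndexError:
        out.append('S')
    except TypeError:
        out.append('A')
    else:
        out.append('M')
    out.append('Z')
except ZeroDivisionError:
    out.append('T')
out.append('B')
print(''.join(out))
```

Execution trace: 'D' (inner try body) → 'T' (except ZeroDivisionError) → 'B' (after the try/except). Output: DTB

Answer: DTB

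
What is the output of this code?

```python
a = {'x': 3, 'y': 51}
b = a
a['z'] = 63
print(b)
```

Key concept: dict aliasing.
Step by step:
`a = {'x': 3, 'y': 51}` → a = {'x': 3, 'y': 51}
`b = a` → b = {'x': 3, 'y': 51} (same object as a)
`a['z'] = 63` → a = {'x': 3, 'y': 51, 'z': 63} (same object as b); b = {'x': 3, 'y': 51, 'z': 63} (same object as a)
`print(b)` → prints {'x': 3, 'y': 51, 'z': 63}

Answer: {'x': 3, 'y': 51, 'z': 63}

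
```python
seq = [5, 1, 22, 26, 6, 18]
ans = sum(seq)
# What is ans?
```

Trace:
`seq = [5, 1, 22, 26, 6, 18]` → seq = [5, 1, 22, 26, 6, 18]
`ans = sum(seq)` → ans = 78
So ans = 78

Answer: 78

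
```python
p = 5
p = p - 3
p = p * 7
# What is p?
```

Trace:
`p = 5` → p = 5
`p = p - 3` → p = 2
`p = p * 7` → p = 14
So p = 14

Answer: 14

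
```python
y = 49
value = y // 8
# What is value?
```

Trace:
`y = 49` → y = 49
`value = y // 8` → value = 6
So value = 6

Answer: 6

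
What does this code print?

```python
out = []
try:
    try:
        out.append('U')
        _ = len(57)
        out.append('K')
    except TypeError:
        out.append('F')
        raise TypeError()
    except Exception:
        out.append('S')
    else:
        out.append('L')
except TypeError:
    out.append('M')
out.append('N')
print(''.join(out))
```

Execution trace: 'U' (try body) → 'F' (except TypeError) → 'M' (outer except TypeError) → 'N' (after the try/except). Output: UFMN

Answer: UFMN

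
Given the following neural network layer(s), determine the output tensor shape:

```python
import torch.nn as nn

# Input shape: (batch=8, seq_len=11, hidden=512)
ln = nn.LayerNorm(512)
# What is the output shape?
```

Input: (8, 11, 512) -> Output: (8, 11, 512)

Answer: (8, 11, 512)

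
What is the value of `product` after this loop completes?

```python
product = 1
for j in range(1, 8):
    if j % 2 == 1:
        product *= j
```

Product of odd numbers 1 to 7
`product` takes the values: 1 → 3 → 15 → 105

Answer: 105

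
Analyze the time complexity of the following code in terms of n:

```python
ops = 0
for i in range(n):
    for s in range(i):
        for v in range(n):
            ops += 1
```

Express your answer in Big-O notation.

Each loop level contributes: n × n × n. Multiplying the contributions gives O(n^3).

Answer: O(n^3)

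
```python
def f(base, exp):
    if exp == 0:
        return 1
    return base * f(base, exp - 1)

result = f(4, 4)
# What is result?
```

f(4, 4) = 4 * 4 * 4 * 4 = 256

Answer: 256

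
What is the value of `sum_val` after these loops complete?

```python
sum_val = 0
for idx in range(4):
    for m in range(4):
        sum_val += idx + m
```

Sum of all idx+m for idx,m in 4x4
`sum_val` takes the values: 0 → 1 → 3 → 6 → 7 → 9 → 12 → 16 → 18 → 21 → 25 → 30 → 33 → 37 → 42 → 48

Answer: 48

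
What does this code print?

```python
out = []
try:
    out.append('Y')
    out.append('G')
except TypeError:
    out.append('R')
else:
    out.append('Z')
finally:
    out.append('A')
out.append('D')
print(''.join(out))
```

Execution trace: 'Y' (try body) → 'G' (try body, no exception) → 'Z' (else) → 'A' (finally) → 'D' (after the try/except). Output: YGZAD

Answer: YGZAD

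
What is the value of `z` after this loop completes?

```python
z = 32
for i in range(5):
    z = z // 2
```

Halve 5 times: 32 // 2^5 = 1
`z` takes the values: 32 → 16 → 8 → 4 → 2 → 1

Answer: 1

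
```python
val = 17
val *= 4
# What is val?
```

Trace:
`val = 17` → val = 17
`val *= 4` → val = 68
So val = 68

Answer: 68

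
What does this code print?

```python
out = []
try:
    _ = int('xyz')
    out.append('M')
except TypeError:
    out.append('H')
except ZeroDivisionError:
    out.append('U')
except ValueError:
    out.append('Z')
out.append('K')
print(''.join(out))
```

Execution trace: 'Z' (except ValueError) → 'K' (after the try/except). Output: ZK

Answer: ZK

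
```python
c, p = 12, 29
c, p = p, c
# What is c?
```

Trace:
`c, p = 12, 29` → c = 12; p = 29
`c, p = p, c` → c = 29; p = 12
So c = 29

Answer: 29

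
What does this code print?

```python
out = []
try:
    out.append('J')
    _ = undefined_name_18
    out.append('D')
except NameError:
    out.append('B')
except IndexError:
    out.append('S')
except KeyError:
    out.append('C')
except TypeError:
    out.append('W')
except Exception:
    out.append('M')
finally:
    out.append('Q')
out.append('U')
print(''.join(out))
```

Execution trace: 'J' (try body) → 'B' (except NameError) → 'Q' (finally) → 'U' (after the try/except). Output: JBQU

Answer: JBQU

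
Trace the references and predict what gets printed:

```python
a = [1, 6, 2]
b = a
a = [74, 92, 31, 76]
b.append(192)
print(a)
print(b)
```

Key concept: rebinding vs mutation: a is rebound to a new list, b still points at the original.
Step by step:
`a = [1, 6, 2]` → a = [1, 6, 2]
`b = a` → b = [1, 6, 2] (same object as a)
`a = [74, 92, 31, 76]` → a = [74, 92, 31, 76]
`b.append(192)` → b = [1, 6, 2, 192]
`print(a)` → prints [74, 92, 31, 76]
`print(b)` → prints [1, 6, 2, 192]

Answer:
[74, 92, 31, 76]
[1, 6, 2, 192]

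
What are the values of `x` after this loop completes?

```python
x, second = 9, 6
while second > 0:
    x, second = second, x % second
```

GCD of 9 and 6
`x` takes the values: 9 → 6 → 3

Answer: 3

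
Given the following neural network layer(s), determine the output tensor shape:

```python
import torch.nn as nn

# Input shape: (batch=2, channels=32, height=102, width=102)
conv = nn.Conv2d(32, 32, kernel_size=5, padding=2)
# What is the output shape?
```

Input: (2, 32, 102, 102) -> Output: (2, 32, 102, 102)

Answer: (2, 32, 102, 102)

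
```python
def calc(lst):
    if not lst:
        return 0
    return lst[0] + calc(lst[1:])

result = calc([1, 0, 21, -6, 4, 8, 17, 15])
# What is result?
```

1 + 0 + 21 + (-6) + 4 + 8 + 17 + 15 + 0 = 60

Answer: 60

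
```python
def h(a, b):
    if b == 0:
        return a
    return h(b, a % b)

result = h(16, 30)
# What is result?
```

h(16, 30) -> h(30, 16) -> h(16, 14) -> h(14, 2) -> h(2, 0) -> 2

Answer: 2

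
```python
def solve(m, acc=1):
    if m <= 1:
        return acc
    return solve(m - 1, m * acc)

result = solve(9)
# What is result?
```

Accumulator trace (n, acc): (9, 1) -> (8, 9) -> (7, 72) -> (6, 504) -> (5, 3024) -> (4, 15120) -> (3, 60480) -> (2, 181440) -> (1, 362880) -> return 362880

Answer: 362880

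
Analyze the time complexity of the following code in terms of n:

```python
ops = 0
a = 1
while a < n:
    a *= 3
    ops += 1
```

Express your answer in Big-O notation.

Each loop level contributes: log n. Multiplying the contributions gives O(log n).

Answer: O(log n)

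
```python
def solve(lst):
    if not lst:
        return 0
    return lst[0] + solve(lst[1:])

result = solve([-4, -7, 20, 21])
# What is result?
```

(-4) + (-7) + 20 + 21 + 0 = 30

Answer: 30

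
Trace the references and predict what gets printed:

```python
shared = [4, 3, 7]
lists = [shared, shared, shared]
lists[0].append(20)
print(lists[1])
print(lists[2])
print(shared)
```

Key concept: list of same reference.
Step by step:
`shared = [4, 3, 7]` → shared = [4, 3, 7]
`lists = [shared, shared, shared]` → lists = [[4, 3, 7], [4, 3, 7], [4, 3, 7]]
`lists[0].append(20)` → shared = [4, 3, 7, 20]; lists = [[4, 3, 7, 20], [4, 3, 7, 20], [4, 3, 7, 20]]
`print(lists[1])` → prints [4, 3, 7, 20]
`print(lists[2])` → prints [4, 3, 7, 20]
`print(shared)` → prints [4, 3, 7, 20]

Answer:
[4, 3, 7, 20]
[4, 3, 7, 20]
[4, 3, 7, 20]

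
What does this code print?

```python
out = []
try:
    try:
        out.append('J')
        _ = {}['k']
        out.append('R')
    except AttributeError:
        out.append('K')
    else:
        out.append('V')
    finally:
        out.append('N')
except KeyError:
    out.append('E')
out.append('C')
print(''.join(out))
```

Execution trace: 'J' (try body) → 'N' (finally) → 'E' (outer except KeyError) → 'C' (after the try/except). Output: JNEC

Answer: JNEC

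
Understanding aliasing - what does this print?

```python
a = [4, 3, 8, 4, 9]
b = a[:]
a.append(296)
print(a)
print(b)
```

Key concept: slice [:] creates copy.
Step by step:
`a = [4, 3, 8, 4, 9]` → a = [4, 3, 8, 4, 9]
`b = a[:]` → b = [4, 3, 8, 4, 9]
`a.append(296)` → a = [4, 3, 8, 4, 9, 296]
`print(a)` → prints [4, 3, 8, 4, 9, 296]
`print(b)` → prints [4, 3, 8, 4, 9]

Answer:
[4, 3, 8, 4, 9, 296]
[4, 3, 8, 4, 9]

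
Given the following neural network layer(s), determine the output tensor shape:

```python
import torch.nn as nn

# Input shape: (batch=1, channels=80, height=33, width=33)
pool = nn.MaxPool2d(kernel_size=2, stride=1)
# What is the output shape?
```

Input: (1, 80, 33, 33) -> Output: (1, 80, 32, 32)

Answer: (1, 80, 32, 32)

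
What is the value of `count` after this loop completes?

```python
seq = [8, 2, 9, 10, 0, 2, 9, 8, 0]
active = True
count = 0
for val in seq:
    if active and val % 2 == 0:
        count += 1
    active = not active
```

Count even values at even positions
`count` takes the values: 0 → 1 → 2 → 3

Answer: 3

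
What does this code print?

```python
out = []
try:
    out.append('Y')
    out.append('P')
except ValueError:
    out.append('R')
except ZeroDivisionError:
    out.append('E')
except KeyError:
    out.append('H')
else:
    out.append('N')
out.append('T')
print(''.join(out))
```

Execution trace: 'Y' (try body) → 'P' (try body, no exception) → 'N' (else) → 'T' (after the try/except). Output: YPNT

Answer: YPNT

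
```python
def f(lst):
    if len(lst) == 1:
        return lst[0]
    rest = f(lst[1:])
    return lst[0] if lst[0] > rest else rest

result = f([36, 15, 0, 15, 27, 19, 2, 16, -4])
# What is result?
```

Recursive max over [36, 15, 0, 15, 27, 19, 2, 16, -4] = 36

Answer: 36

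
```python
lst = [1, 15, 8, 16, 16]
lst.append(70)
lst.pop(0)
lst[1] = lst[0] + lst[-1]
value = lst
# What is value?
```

Trace:
`lst = [1, 15, 8, 16, 16]` → lst = [1, 15, 8, 16, 16]
`lst.append(70)` → lst = [1, 15, 8, 16, 16, 70]
`lst.pop(0)` → lst = [15, 8, 16, 16, 70]
`lst[1] = lst[0] + lst[-1]` → lst = [15, 85, 16, 16, 70]
`value = lst` → value = [15, 85, 16, 16, 70]
So value = [15, 85, 16, 16, 70]

Answer: [15, 85, 16, 16, 70]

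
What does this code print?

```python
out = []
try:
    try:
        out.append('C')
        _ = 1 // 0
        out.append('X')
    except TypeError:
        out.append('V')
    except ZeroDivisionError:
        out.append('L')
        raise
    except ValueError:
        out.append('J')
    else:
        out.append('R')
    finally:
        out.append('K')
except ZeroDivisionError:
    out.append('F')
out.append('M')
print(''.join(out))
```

Execution trace: 'C' (inner try body) → 'L' (inner except ZeroDivisionError) → 'K' (inner finally) → 'F' (outer except ZeroDivisionError) → 'M' (after the try/except). Output: CLKFM

Answer: CLKFM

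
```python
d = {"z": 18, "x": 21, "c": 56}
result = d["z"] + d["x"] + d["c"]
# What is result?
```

Trace:
`d = {"z": 18, "x": 21, "c": 56}` → d = {'z': 18, 'x': 21, 'c': 56}
`result = d["z"] + d["x"] + d["c"]` → result = 95
So result = 95

Answer: 95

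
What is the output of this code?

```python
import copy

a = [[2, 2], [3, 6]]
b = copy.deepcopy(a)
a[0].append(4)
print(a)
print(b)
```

Key concept: deep copy is fully independent.
Step by step:
`a = [[2, 2], [3, 6]]` → a = [[2, 2], [3, 6]]
`b = copy.deepcopy(a)` → b = [[2, 2], [3, 6]]
`a[0].append(4)` → a = [[2, 2, 4], [3, 6]]
`print(a)` → prints [[2, 2, 4], [3, 6]]
`print(b)` → prints [[2, 2], [3, 6]]

Answer:
[[2, 2, 4], [3, 6]]
[[2, 2], [3, 6]]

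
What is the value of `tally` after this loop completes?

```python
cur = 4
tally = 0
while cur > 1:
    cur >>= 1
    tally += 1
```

Count right shifts until 1
`tally` takes the values: 0 → 1 → 2

Answer: 2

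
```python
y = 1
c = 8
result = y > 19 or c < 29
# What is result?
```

Trace:
`y = 1` → y = 1
`c = 8` → c = 8
`result = y > 19 or c < 29` → result = True
So result = True

Answer: True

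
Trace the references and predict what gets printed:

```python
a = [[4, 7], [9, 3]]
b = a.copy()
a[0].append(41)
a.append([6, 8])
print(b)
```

Key concept: shallow copy with nested lists.
Step by step:
`a = [[4, 7], [9, 3]]` → a = [[4, 7], [9, 3]]
`b = a.copy()` → b = [[4, 7], [9, 3]]
`a[0].append(41)` → a = [[4, 7, 41], [9, 3]]; b = [[4, 7, 41], [9, 3]]
`a.append([6, 8])` → a = [[4, 7, 41], [9, 3], [6, 8]]
`print(b)` → prints [[4, 7, 41], [9, 3]]

Answer: [[4, 7, 41], [9, 3]]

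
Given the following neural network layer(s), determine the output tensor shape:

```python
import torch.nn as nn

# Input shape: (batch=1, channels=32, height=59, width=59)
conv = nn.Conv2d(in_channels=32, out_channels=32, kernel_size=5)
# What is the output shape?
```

Input: (1, 32, 59, 59) -> Output: (1, 32, 55, 55)

Answer: (1, 32, 55, 55)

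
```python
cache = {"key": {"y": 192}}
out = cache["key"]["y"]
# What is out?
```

Trace:
`cache = {"key": {"y": 192}}` → cache = {'key': {'y': 192}}
`out = cache["key"]["y"]` → out = 192
So out = 192

Answer: 192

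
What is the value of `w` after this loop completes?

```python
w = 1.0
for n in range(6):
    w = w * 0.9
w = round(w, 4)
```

Exponential decay: 1.0 * 0.9^6
`w` takes the values: 1.0 → 0.9 → 0.81 → 0.729 → 0.6561 → 0.59049 → 0.531441 → 0.5314

Answer: 0.5314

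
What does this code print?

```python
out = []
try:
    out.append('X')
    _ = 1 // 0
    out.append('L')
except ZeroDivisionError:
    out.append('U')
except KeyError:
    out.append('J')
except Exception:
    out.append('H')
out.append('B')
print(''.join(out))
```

Execution trace: 'X' (try body) → 'U' (except ZeroDivisionError) → 'B' (after the try/except). Output: XUB

Answer: XUB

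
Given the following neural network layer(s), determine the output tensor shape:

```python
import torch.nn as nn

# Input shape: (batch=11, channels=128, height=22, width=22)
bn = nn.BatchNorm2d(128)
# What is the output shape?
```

Input: (11, 128, 22, 22) -> Output: (11, 128, 22, 22)

Answer: (11, 128, 22, 22)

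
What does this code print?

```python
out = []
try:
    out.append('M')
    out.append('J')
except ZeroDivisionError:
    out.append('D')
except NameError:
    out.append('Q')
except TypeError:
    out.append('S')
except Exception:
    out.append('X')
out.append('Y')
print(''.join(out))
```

Execution trace: 'M' (try body) → 'J' (try body, no exception) → 'Y' (after the try/except). Output: MJY

Answer: MJY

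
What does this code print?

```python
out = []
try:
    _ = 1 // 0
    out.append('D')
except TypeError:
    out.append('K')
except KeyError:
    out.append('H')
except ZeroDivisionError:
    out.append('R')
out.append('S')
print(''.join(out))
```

Execution trace: 'R' (except ZeroDivisionError) → 'S' (after the try/except). Output: RS

Answer: RS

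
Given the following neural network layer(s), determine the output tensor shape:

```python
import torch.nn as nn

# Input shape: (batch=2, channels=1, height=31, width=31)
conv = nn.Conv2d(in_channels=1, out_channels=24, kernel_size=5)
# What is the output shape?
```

Input: (2, 1, 31, 31) -> Output: (2, 24, 27, 27)

Answer: (2, 24, 27, 27)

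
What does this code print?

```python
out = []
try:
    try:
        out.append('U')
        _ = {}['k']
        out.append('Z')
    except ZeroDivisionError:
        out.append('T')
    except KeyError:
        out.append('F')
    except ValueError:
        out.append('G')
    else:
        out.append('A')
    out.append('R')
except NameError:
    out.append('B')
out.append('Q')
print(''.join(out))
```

Execution trace: 'U' (inner try body) → 'F' (inner except KeyError) → 'R' (try body, no exception) → 'Q' (after the try/except). Output: UFRQ

Answer: UFRQ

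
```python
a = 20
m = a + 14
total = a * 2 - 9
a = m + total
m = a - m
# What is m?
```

Trace:
`a = 20` → a = 20
`m = a + 14` → m = 34
`total = a * 2 - 9` → total = 31
`a = m + total` → a = 65
`m = a - m` → m = 31
So m = 31

Answer: 31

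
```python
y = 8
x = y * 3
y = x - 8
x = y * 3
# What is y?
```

Trace:
`y = 8` → y = 8
`x = y * 3` → x = 24
`y = x - 8` → y = 16
`x = y * 3` → x = 48
So y = 16

Answer: 16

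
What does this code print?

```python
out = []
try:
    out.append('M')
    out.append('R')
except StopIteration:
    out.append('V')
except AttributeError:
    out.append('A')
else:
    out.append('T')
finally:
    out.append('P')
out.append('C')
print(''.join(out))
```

Execution trace: 'M' (try body) → 'R' (try body, no exception) → 'T' (else) → 'P' (finally) → 'C' (after the try/except). Output: MRTPC

Answer: MRTPC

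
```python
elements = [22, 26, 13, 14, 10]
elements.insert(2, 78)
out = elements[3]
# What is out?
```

Trace:
`elements = [22, 26, 13, 14, 10]` → elements = [22, 26, 13, 14, 10]
`elements.insert(2, 78)` → elements = [22, 26, 78, 13, 14, 10]
`out = elements[3]` → out = 13
So out = 13

Answer: 13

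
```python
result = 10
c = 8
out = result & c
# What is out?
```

Trace:
`result = 10` → result = 10
`c = 8` → c = 8
`out = result & c` → out = 8
So out = 8

Answer: 8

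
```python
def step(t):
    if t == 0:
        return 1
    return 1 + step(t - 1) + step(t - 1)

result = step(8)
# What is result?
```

step(t) = 1 + 2·step(t-1), step(0)=1. Closed form: (1+1)·2^8 - 1 = 511.

Answer: 511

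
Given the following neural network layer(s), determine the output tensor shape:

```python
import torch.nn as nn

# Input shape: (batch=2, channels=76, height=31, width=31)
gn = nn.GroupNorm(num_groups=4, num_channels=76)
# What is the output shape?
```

Input: (2, 76, 31, 31) -> Output: (2, 76, 31, 31)

Answer: (2, 76, 31, 31)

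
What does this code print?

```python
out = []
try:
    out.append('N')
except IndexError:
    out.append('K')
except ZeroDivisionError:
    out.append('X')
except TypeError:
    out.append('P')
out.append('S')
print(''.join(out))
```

Execution trace: 'N' (try body, no exception) → 'S' (after the try/except). Output: NS

Answer: NS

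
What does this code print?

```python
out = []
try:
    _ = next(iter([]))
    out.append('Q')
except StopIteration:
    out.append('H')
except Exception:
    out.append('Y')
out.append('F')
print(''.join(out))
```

Execution trace: 'H' (except StopIteration) → 'F' (after the try/except). Output: HF

Answer: HF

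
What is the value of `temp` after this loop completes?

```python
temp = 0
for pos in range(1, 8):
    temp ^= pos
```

XOR of 1 to 7
`temp` takes the values: 0 → 1 → 3 → 0 → 4 → 1 → 7 → 0

Answer: 0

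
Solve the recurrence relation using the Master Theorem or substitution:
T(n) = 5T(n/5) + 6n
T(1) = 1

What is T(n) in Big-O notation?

By Master Theorem: a=5, b=5, f(n)=6n. Since log_5(5) = 1 and f(n) = Θ(n^1), Case 2 applies. T(n) = O(n log n).

Answer: O(n log n)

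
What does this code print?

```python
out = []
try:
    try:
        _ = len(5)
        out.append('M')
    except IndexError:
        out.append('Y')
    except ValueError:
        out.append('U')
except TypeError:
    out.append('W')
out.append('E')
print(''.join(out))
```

Execution trace: 'W' (outer except TypeError) → 'E' (after the try/except). Output: WE

Answer: WE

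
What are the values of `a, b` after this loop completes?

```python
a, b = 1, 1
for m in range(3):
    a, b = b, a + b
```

Fibonacci: after 3 iterations
`a, b` takes the values: (1, 1) → (1, 2) → (2, 3) → (3, 5)

Answer: 3, 5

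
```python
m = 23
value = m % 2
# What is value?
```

Trace:
`m = 23` → m = 23
`value = m % 2` → value = 1
So value = 1

Answer: 1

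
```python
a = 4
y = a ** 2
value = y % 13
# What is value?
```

Trace:
`a = 4` → a = 4
`y = a ** 2` → y = 16
`value = y % 13` → value = 3
So value = 3

Answer: 3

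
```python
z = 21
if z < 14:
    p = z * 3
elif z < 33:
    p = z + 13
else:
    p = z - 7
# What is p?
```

Trace:
`z = 21` → z = 21
`if z < 14: ...` → z < 14 is False, z < 33 is True → p = 34
So p = 34

Answer: 34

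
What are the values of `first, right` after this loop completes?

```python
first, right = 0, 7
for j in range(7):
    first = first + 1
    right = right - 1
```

first goes 0→7, right goes 7→0
`first, right` takes the values: (0, 7) → (1, 7) → (1, 6) → (2, 6) → (2, 5) → (3, 5) → (3, 4) → (4, 4) → (4, 3) → (5, 3) → (5, 2) → (6, 2) → (6, 1) → (7, 1) → (7, 0)

Answer: 7, 0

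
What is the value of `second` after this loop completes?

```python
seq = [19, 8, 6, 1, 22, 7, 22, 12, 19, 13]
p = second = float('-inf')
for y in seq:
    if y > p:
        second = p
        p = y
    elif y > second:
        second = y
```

Second largest (with repeats) in [19, 8, 6, 1, 22, 7, 22, 12, 19, 13]
`second` takes the values: -inf → 8 → 19 → 22

Answer: 22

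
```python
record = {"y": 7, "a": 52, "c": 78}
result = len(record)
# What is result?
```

Trace:
`record = {"y": 7, "a": 52, "c": 78}` → record = {'y': 7, 'a': 52, 'c': 78}
`result = len(record)` → result = 3
So result = 3

Answer: 3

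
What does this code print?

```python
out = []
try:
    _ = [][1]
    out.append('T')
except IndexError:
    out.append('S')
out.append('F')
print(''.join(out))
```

Execution trace: 'S' (except IndexError) → 'F' (after the try/except). Output: SF

Answer: SF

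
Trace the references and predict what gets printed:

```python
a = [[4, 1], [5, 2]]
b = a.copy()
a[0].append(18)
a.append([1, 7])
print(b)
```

Key concept: shallow copy with nested lists.
Step by step:
`a = [[4, 1], [5, 2]]` → a = [[4, 1], [5, 2]]
`b = a.copy()` → b = [[4, 1], [5, 2]]
`a[0].append(18)` → a = [[4, 1, 18], [5, 2]]; b = [[4, 1, 18], [5, 2]]
`a.append([1, 7])` → a = [[4, 1, 18], [5, 2], [1, 7]]
`print(b)` → prints [[4, 1, 18], [5, 2]]

Answer: [[4, 1, 18], [5, 2]]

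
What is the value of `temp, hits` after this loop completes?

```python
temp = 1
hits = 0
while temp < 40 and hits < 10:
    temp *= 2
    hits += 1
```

Double until >= 40 or 10 iterations
`temp, hits` takes the values: (1, 0) → (2, 0) → (2, 1) → (4, 1) → (4, 2) → (8, 2) → (8, 3) → (16, 3) → (16, 4) → (32, 4) → (32, 5) → (64, 5) → (64, 6)

Answer: 64, 6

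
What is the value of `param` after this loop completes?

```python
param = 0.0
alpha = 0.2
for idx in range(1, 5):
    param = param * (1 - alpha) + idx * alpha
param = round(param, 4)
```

Moving average with lr=0.2
`param` takes the values: 0.0 → 0.2 → 0.56 → 1.048 → 1.6384

Answer: 1.6384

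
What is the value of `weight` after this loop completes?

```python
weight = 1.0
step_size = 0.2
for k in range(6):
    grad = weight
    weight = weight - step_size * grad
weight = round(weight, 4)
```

Gradient descent: w = 1.0 * (1 - 0.2)^6
`weight` takes the values: 1.0 → 0.8 → 0.64 → 0.512 → 0.4096 → 0.32768 → 0.262144 → 0.2621

Answer: 0.2621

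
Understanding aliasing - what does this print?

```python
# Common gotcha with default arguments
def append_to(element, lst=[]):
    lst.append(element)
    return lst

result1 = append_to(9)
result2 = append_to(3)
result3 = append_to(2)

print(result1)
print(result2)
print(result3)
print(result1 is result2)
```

Key concept: mutable default argument gotcha.
Step by step:
`result1 = append_to(9)` → result1 = [9]
`result2 = append_to(3)` → result1 = [9, 3] (same object as result2); result2 = [9, 3] (same object as result1)
`result3 = append_to(2)` → result1 = [9, 3, 2] (same object as result2, result3); result2 = [9, 3, 2] (same object as result1, result3); result3 = [9, 3, 2] (same object as result1, result2)
`print(result1)` → prints [9, 3, 2]
`print(result2)` → prints [9, 3, 2]
`print(result3)` → prints [9, 3, 2]
`print(result1 is result2)` → prints True

Answer:
[9, 3, 2]
[9, 3, 2]
[9, 3, 2]
True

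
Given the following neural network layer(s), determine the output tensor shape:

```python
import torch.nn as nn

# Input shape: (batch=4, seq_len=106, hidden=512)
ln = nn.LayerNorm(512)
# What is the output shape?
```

Input: (4, 106, 512) -> Output: (4, 106, 512)

Answer: (4, 106, 512)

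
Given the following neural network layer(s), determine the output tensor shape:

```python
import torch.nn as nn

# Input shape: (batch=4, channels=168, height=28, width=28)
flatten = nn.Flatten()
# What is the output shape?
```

Input: (4, 168, 28, 28) -> Output: (4, 131712)

Answer: (4, 131712)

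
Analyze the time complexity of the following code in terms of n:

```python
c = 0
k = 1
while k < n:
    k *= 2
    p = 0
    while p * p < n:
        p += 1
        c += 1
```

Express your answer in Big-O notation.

Each loop level contributes: log n × √n. Multiplying the contributions gives O(√n log n).

Answer: O(√n log n)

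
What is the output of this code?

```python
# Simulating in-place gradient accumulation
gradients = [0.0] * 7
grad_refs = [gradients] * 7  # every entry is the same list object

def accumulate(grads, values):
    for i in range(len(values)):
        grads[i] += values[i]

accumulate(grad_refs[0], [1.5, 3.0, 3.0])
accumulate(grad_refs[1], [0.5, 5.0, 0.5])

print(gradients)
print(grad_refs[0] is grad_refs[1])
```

Key concept: gradient accumulation aliasing.
Step by step:
`gradients = [0.0] * 7` → gradients = [0.0, 0.0, 0.0, 0.0, 0.0, 0.0, 0.0]
`grad_refs = [gradients] * 7` → grad_refs = [[0.0, 0.0, 0.0, 0.0, 0.0, 0.0, 0.0], [0.0, 0.0, 0.0, 0.0, 0.0, 0.0, 0.0], [0.0, 0.0, 0.0, 0.0, 0.0, 0.0, 0.0], [0.0, 0.0, 0.0, 0.0, 0.0, 0.0, 0.0], [0.0, 0.0, 0.0, 0.0, 0.0, 0.0, 0.0], [0.0, 0.0, 0.0, 0.0, 0.0, 0.0, 0.0], [0.0, 0.0, 0.0, 0.0, 0.0, 0.0, 0.0]]
`accumulate(grad_refs[0], [1.5, 3.0, 3.0])` → gradients = [1.5, 3.0, 3.0, 0.0, 0.0, 0.0, 0.0]; grad_refs = [[1.5, 3.0, 3.0, 0.0, 0.0, 0.0, 0.0], [1.5, 3.0, 3.0, 0.0, 0.0, 0.0, 0.0], [1.5, 3.0, 3.0, 0.0, 0.0, 0.0, 0.0], [1.5, 3.0, 3.0, 0.0, 0.0, 0.0, 0.0], [1.5, 3.0, 3.0, 0.0, 0.0, 0.0, 0.0], [1.5, 3.0, 3.0, 0.0, 0.0, 0.0, 0.0], [1.5, 3.0, 3.0, 0.0, 0.0, 0.0, 0.0]]
`accumulate(grad_refs[1], [0.5, 5.0, 0.5])` → gradients = [2.0, 8.0, 3.5, 0.0, 0.0, 0.0, 0.0]; grad_refs = [[2.0, 8.0, 3.5, 0.0, 0.0, 0.0, 0.0], [2.0, 8.0, 3.5, 0.0, 0.0, 0.0, 0.0], [2.0, 8.0, 3.5, 0.0, 0.0, 0.0, 0.0], [2.0, 8.0, 3.5, 0.0, 0.0, 0.0, 0.0], [2.0, 8.0, 3.5, 0.0, 0.0, 0.0, 0.0], [2.0, 8.0, 3.5, 0.0, 0.0, 0.0, 0.0], [2.0, 8.0, 3.5, 0.0, 0.0, 0.0, 0.0]]
`print(gradients)` → prints [2.0, 8.0, 3.5, 0.0, 0.0, 0.0, 0.0]
`print(grad_refs[0] is grad_refs[1])` → prints True

Answer:
[2.0, 8.0, 3.5, 0.0, 0.0, 0.0, 0.0]
True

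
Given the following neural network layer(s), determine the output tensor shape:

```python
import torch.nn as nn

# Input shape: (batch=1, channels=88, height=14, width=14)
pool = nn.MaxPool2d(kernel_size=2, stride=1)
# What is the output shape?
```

Input: (1, 88, 14, 14) -> Output: (1, 88, 13, 13)

Answer: (1, 88, 13, 13)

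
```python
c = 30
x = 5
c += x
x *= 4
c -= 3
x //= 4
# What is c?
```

Trace:
`c = 30` → c = 30
`x = 5` → x = 5
`c += x` → c = 35
`x *= 4` → x = 20
`c -= 3` → c = 32
`x //= 4` → x = 5
So c = 32

Answer: 32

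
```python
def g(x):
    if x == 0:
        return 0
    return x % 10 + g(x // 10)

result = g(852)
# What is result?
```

Sum of digits of 852: 2 + 5 + 8 = 15

Answer: 15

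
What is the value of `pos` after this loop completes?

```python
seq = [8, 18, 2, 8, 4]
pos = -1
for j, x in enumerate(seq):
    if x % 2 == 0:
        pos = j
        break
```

First even number index in [8, 18, 2, 8, 4]
`pos` takes the values: -1 → 0

Answer: 0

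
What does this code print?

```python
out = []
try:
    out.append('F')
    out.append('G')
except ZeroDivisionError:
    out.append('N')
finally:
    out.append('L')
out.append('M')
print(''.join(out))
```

Execution trace: 'F' (try body) → 'G' (try body, no exception) → 'L' (finally) → 'M' (after the try/except). Output: FGLM

Answer: FGLM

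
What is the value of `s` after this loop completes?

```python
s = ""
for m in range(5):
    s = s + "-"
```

Repeat '-' 5 times
`s` takes the values: "" → "-" → "--" → "---" → "----" → "-----"

Answer: "-----"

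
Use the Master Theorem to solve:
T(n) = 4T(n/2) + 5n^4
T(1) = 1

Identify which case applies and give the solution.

a=4, b=2, f(n)=5n^4. log_2(4) = 2. Since c=4 > 2 and the regularity condition holds (4(n/2)^4 = (4/2^4)n^4 with 4/2^4 < 1), Case 3 applies: T(n) = Θ(f(n)) = O(n^4).

Answer: O(n^4) - Case 3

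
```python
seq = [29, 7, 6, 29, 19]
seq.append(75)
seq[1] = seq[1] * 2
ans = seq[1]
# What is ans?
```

Trace:
`seq = [29, 7, 6, 29, 19]` → seq = [29, 7, 6, 29, 19]
`seq.append(75)` → seq = [29, 7, 6, 29, 19, 75]
`seq[1] = seq[1] * 2` → seq = [29, 14, 6, 29, 19, 75]
`ans = seq[1]` → ans = 14
So ans = 14

Answer: 14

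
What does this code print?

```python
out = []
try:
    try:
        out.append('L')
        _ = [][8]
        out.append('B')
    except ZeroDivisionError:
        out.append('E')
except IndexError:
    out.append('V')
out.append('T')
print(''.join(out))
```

Execution trace: 'L' (try body) → 'V' (outer except IndexError) → 'T' (after the try/except). Output: LVT

Answer: LVT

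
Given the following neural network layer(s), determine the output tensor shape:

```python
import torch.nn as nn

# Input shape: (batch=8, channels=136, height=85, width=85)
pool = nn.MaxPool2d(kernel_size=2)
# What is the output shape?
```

Input: (8, 136, 85, 85) -> Output: (8, 136, 42, 42)

Answer: (8, 136, 42, 42)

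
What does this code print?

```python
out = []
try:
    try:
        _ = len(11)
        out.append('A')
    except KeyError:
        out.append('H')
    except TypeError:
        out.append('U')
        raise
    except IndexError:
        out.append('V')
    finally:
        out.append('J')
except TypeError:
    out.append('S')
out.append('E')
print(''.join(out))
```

Execution trace: 'U' (inner except TypeError) → 'J' (inner finally) → 'S' (outer except TypeError) → 'E' (after the try/except). Output: UJSE

Answer: UJSE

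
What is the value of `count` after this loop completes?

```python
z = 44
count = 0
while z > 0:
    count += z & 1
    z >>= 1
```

Count set bits in 44 (binary: 0b101100)
`count` takes the values: 0 → 1 → 2 → 3

Answer: 3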